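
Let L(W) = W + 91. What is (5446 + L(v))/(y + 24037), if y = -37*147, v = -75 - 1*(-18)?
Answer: 2740/9299 ≈ 0.29466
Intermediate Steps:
v = -57 (v = -75 + 18 = -57)
L(W) = 91 + W
y = -5439
(5446 + L(v))/(y + 24037) = (5446 + (91 - 57))/(-5439 + 24037) = (5446 + 34)/18598 = 5480*(1/18598) = 2740/9299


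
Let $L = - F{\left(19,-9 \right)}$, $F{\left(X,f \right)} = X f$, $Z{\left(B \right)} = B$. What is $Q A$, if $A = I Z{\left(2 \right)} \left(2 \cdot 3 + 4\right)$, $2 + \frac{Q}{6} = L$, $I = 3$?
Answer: $60840$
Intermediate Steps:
$L = 171$ ($L = - 19 \left(-9\right) = \left(-1\right) \left(-171\right) = 171$)
$Q = 1014$ ($Q = -12 + 6 \cdot 171 = -12 + 1026 = 1014$)
$A = 60$ ($A = 3 \cdot 2 \left(2 \cdot 3 + 4\right) = 6 \left(6 + 4\right) = 6 \cdot 10 = 60$)
$Q A = 1014 \cdot 60 = 60840$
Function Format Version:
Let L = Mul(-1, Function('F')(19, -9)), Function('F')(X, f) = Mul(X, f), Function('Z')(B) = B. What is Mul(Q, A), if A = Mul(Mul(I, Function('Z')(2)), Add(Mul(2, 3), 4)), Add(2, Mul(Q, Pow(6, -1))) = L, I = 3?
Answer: 60840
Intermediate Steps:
L = 171 (L = Mul(-1, Mul(19, -9)) = Mul(-1, -171) = 171)
Q = 1014 (Q = Add(-12, Mul(6, 171)) = Add(-12, 1026) = 1014)
A = 60 (A = Mul(Mul(3, 2), Add(Mul(2, 3), 4)) = Mul(6, Add(6, 4)) = Mul(6, 10) = 60)
Mul(Q, A) = Mul(1014, 60) = 60840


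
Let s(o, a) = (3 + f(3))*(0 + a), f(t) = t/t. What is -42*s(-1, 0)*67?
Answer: 0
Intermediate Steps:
f(t) = 1
s(o, a) = 4*a (s(o, a) = (3 + 1)*(0 + a) = 4*a)
-42*s(-1, 0)*67 = -168*0*67 = -42*0*67 = 0*67 = 0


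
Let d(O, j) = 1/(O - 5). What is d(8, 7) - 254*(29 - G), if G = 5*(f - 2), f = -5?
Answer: -48767/3 ≈ -16256.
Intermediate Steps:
G = -35 (G = 5*(-5 - 2) = 5*(-7) = -35)
d(O, j) = 1/(-5 + O)
d(8, 7) - 254*(29 - G) = 1/(-5 + 8) - 254*(29 - 1*(-35)) = 1/3 - 254*(29 + 35) = 1/3 - 254*64 = 1/3 - 16256 = -48767/3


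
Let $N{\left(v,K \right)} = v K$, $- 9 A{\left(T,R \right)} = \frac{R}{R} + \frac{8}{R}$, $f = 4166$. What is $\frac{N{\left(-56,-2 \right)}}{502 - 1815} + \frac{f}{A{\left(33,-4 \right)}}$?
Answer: $\frac{49229510}{1313} \approx 37494.0$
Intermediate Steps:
$A{\left(T,R \right)} = - \frac{1}{9} - \frac{8}{9 R}$ ($A{\left(T,R \right)} = - \frac{\frac{R}{R} + \frac{8}{R}}{9} = - \frac{1 + \frac{8}{R}}{9} = - \frac{1}{9} - \frac{8}{9 R}$)
$N{\left(v,K \right)} = K v$
$\frac{N{\left(-56,-2 \right)}}{502 - 1815} + \frac{f}{A{\left(33,-4 \right)}} = \frac{\left(-2\right) \left(-56\right)}{502 - 1815} + \frac{4166}{\frac{1}{9} \frac{1}{-4} \left(-8 - -4\right)} = \frac{112}{-1313} + \frac{4166}{\frac{1}{9} \left(- \frac{1}{4}\right) \left(-8 + 4\right)} = 112 \left(- \frac{1}{1313}\right) + \frac{4166}{\frac{1}{9} \left(- \frac{1}{4}\right) \left(-4\right)} = - \frac{112}{1313} + 4166 \frac{1}{\frac{1}{9}} = - \frac{112}{1313} + 4166 \cdot 9 = - \frac{112}{1313} + 37494 = \frac{49229510}{1313}$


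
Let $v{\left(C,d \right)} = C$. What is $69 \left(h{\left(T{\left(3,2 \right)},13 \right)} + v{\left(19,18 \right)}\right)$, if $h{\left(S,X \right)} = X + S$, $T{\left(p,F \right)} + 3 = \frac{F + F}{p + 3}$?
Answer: $2047$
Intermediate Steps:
$T{\left(p,F \right)} = -3 + \frac{2 F}{3 + p}$ ($T{\left(p,F \right)} = -3 + \frac{F + F}{p + 3} = -3 + \frac{2 F}{3 + p}$)
$h{\left(S,X \right)} = S + X$
$69 \left(h{\left(T{\left(3,2 \right)},13 \right)} + v{\left(19,18 \right)}\right) = 69 \left(\left(\frac{-9 - 9 + 2 \cdot 2}{3 + 3} + 13\right) + 19\right) = 69 \left(\left(\frac{-9 - 9 + 4}{6} + 13\right) + 19\right) = 69 \left(\left(\frac{1}{6} \left(-14\right) + 13\right) + 19\right) = 69 \left(\left(- \frac{7}{3} + 13\right) + 19\right) = 69 \left(\frac{32}{3} + 19\right) = 69 \cdot \frac{89}{3} = 2047$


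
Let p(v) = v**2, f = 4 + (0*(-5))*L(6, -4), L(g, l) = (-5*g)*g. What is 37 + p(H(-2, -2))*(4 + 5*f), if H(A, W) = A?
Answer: 133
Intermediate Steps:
L(g, l) = -5*g**2
f = 4 (f = 4 + (0*(-5))*(-5*6**2) = 4 + 0*(-5*36) = 4 + 0*(-180) = 4 + 0 = 4)
37 + p(H(-2, -2))*(4 + 5*f) = 37 + (-2)**2*(4 + 5*4) = 37 + 4*(4 + 20) = 37 + 4*24 = 37 + 96 = 133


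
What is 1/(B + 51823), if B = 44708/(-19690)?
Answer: 9845/510175081 ≈ 1.9297e-5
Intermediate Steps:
B = -22354/9845 (B = 44708*(-1/19690) = -22354/9845 ≈ -2.2706)
1/(B + 51823) = 1/(-22354/9845 + 51823) = 1/(510175081/9845) = 9845/510175081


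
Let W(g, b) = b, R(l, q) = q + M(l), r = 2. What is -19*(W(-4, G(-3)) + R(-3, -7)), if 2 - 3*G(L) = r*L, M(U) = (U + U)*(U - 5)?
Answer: -2489/3 ≈ -829.67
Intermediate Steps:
M(U) = 2*U*(-5 + U) (M(U) = (2*U)*(-5 + U) = 2*U*(-5 + U))
G(L) = ⅔ - 2*L/3
R(l, q) = q + 2*l*(-5 + l)
-19*(W(-4, G(-3)) + R(-3, -7)) = -19*((⅔ - ⅔*(-3)) + (-7 + 2*(-3)*(-5 - 3))) = -19*((⅔ + 2) + (-7 + 2*(-3)*(-8))) = -19*(8/3 + (-7 + 48)) = -19*(8/3 + 41) = -19*131/3 = -2489/3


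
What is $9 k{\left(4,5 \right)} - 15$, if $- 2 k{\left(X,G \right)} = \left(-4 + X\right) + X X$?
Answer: $-87$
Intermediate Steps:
$k{\left(X,G \right)} = 2 - \frac{X}{2} - \frac{X^{2}}{2}$ ($k{\left(X,G \right)} = - \frac{\left(-4 + X\right) + X X}{2} = - \frac{\left(-4 + X\right) + X^{2}}{2} = - \frac{-4 + X + X^{2}}{2} = 2 - \frac{X}{2} - \frac{X^{2}}{2}$)
$9 k{\left(4,5 \right)} - 15 = 9 \left(2 - 2 - \frac{4^{2}}{2}\right) - 15 = 9 \left(2 - 2 - 8\right) - 15 = 9 \left(-8\right) - 15 = -72 - 15 = -87$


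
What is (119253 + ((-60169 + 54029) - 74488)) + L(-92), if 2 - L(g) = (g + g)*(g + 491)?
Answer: 112043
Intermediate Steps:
L(g) = 2 - 2*g*(491 + g) (L(g) = 2 - (g + g)*(g + 491) = 2 - 2*g*(491 + g))
(119253 + ((-60169 + 54029) - 74488)) + L(-92) = (119253 + ((-60169 + 54029) - 74488)) + (2 - 982*(-92) - 2*(-92)**2) = (119253 + (-6140 - 74488)) + (2 + 90344 - 2*8464) = (119253 - 80628) + (2 + 90344 - 16928) = 38625 + 73418 = 112043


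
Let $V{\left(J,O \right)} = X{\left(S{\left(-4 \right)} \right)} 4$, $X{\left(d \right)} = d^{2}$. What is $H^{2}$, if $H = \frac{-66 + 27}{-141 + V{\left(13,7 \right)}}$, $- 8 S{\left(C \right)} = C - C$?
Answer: $\frac{169}{2209} \approx 0.076505$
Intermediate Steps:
$S{\left(C \right)} = 0$ ($S{\left(C \right)} = - \frac{C - C}{8} = \left(- \frac{1}{8}\right) 0 = 0$)
$V{\left(J,O \right)} = 0$ ($V{\left(J,O \right)} = 0^{2} \cdot 4 = 0 \cdot 4 = 0$)
$H = \frac{13}{47}$ ($H = \frac{-66 + 27}{-141 + 0} = - \frac{39}{-141} = \left(-39\right) \left(- \frac{1}{141}\right) = \frac{13}{47} \approx 0.2766$)
$H^{2} = \left(\frac{13}{47}\right)^{2} = \frac{169}{2209}$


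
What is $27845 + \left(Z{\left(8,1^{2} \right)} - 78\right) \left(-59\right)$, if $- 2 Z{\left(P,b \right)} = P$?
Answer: $32683$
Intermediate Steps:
$Z{\left(P,b \right)} = - \frac{P}{2}$
$27845 + \left(Z{\left(8,1^{2} \right)} - 78\right) \left(-59\right) = 27845 + \left(\left(- \frac{1}{2}\right) 8 - 78\right) \left(-59\right) = 27845 + \left(-4 - 78\right) \left(-59\right) = 27845 - -4838 = 27845 + 4838 = 32683$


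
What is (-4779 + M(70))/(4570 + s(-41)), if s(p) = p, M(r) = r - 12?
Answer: -4721/4529 ≈ -1.0424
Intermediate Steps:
M(r) = -12 + r
(-4779 + M(70))/(4570 + s(-41)) = (-4779 + (-12 + 70))/(4570 - 41) = (-4779 + 58)/4529 = -4721*1/4529 = -4721/4529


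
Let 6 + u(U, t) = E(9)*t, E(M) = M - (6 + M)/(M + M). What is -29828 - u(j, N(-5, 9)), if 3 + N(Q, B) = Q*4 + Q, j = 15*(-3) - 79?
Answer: -88780/3 ≈ -29593.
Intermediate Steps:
j = -124 (j = -45 - 79 = -124)
E(M) = M - (6 + M)/(2*M)
N(Q, B) = -3 + 5*Q (N(Q, B) = -3 + (Q*4 + Q) = -3 + (4*Q + Q) = -3 + 5*Q)
u(U, t) = -6 + 49*t/6 (u(U, t) = -6 + (-1/2 + 9 - 3/9)*t = -6 + (-1/2 + 9 - 3*1/9)*t = -6 + (-1/2 + 9 - 1/3)*t = -6 + 49*t/6)
-29828 - u(j, N(-5, 9)) = -29828 - (-6 + 49*(-3 + 5*(-5))/6) = -29828 - (-6 + 49*(-3 - 25)/6) = -29828 - (-6 + (49/6)*(-28)) = -29828 - (-6 - 686/3) = -29828 - 1*(-704/3) = -29828 + 704/3 = -88780/3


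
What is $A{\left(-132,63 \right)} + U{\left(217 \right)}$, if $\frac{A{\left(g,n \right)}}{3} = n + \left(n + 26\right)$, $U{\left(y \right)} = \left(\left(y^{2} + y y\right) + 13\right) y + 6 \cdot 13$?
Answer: $20439981$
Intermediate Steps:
$U{\left(y \right)} = 78 + y \left(13 + 2 y^{2}\right)$ ($U{\left(y \right)} = \left(\left(y^{2} + y^{2}\right) + 13\right) y + 78 = \left(2 y^{2} + 13\right) y + 78 = \left(13 + 2 y^{2}\right) y + 78 = y \left(13 + 2 y^{2}\right) + 78 = 78 + y \left(13 + 2 y^{2}\right)$)
$A{\left(g,n \right)} = 78 + 6 n$ ($A{\left(g,n \right)} = 3 \left(n + \left(n + 26\right)\right) = 3 \left(n + \left(26 + n\right)\right) = 3 \left(26 + 2 n\right) = 78 + 6 n$)
$A{\left(-132,63 \right)} + U{\left(217 \right)} = \left(78 + 6 \cdot 63\right) + \left(78 + 2 \cdot 217^{3} + 13 \cdot 217\right) = \left(78 + 378\right) + \left(78 + 2 \cdot 10218313 + 2821\right) = 456 + \left(78 + 20436626 + 2821\right) = 456 + 20439525 = 20439981$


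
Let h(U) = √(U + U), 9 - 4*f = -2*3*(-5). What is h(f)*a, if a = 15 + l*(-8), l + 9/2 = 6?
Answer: 3*I*√42/2 ≈ 9.7211*I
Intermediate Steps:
l = 3/2 (l = -9/2 + 6 = 3/2 ≈ 1.5000)
a = 3 (a = 15 + (3/2)*(-8) = 15 - 12 = 3)
f = -21/4 (f = 9/4 - (-2*3)*(-5)/4 = 9/4 - (-3)*(-5)/2 = 9/4 - ¼*30 = 9/4 - 15/2 = -21/4 ≈ -5.2500)
h(U) = √2*√U (h(U) = √(2*U) = √2*√U)
h(f)*a = (√2*√(-21/4))*3 = (√2*(I*√21/2))*3 = (I*√42/2)*3 = 3*I*√42/2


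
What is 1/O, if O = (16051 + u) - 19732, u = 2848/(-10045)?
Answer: -10045/36978493 ≈ -0.00027164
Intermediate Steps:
u = -2848/10045 (u = 2848*(-1/10045) = -2848/10045 ≈ -0.28352)
O = -36978493/10045 (O = (16051 - 2848/10045) - 19732 = 161229447/10045 - 19732 = -36978493/10045 ≈ -3681.3)
1/O = 1/(-36978493/10045) = -10045/36978493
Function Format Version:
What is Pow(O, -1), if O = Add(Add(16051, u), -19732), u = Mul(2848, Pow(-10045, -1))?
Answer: Rational(-10045, 36978493) ≈ -0.00027164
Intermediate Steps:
u = Rational(-2848, 10045) (u = Mul(2848, Rational(-1, 10045)) = Rational(-2848, 10045) ≈ -0.28352)
O = Rational(-36978493, 10045) (O = Add(Add(16051, Rational(-2848, 10045)), -19732) = Add(Rational(161229447, 10045), -19732) = Rational(-36978493, 10045) ≈ -3681.3)
Pow(O, -1) = Pow(Rational(-36978493, 10045), -1) = Rational(-10045, 36978493)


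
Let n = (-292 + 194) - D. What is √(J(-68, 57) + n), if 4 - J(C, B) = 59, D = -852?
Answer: √699 ≈ 26.439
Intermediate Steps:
J(C, B) = -55 (J(C, B) = 4 - 1*59 = 4 - 59 = -55)
n = 754 (n = (-292 + 194) - 1*(-852) = -98 + 852 = 754)
√(J(-68, 57) + n) = √(-55 + 754) = √699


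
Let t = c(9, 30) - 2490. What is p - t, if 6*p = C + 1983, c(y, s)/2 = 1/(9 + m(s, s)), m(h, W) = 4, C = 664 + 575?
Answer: 39349/13 ≈ 3026.8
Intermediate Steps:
C = 1239
c(y, s) = 2/13 (c(y, s) = 2/(9 + 4) = 2/13)
t = -32368/13 (t = 2/13 - 2490 = -32368/13 ≈ -2489.8)
p = 537 (p = (1239 + 1983)/6 = (⅙)*3222 = 537)
p - t = 537 - 1*(-32368/13) = 537 + 32368/13 = 39349/13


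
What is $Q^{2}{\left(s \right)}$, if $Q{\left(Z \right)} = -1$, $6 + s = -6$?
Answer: $1$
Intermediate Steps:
$s = -12$ ($s = -6 - 6 = -12$)
$Q^{2}{\left(s \right)} = \left(-1\right)^{2} = 1$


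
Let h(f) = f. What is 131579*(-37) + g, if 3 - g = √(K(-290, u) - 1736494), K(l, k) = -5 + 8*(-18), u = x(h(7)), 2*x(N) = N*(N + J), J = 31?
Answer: -4868420 - I*√1736643 ≈ -4.8684e+6 - 1317.8*I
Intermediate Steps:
x(N) = N*(31 + N)/2 (x(N) = (N*(N + 31))/2 = (N*(31 + N))/2 = N*(31 + N)/2)
u = 133 (u = (½)*7*(31 + 7) = (½)*7*38 = 133)
K(l, k) = -149 (K(l, k) = -5 - 144 = -149)
g = 3 - I*√1736643 (g = 3 - √(-149 - 1736494) = 3 - √(-1736643) = 3 - I*√1736643 ≈ 3.0 - 1317.8*I)
131579*(-37) + g = 131579*(-37) + (3 - I*√1736643) = -4868423 + (3 - I*√1736643) = -4868420 - I*√1736643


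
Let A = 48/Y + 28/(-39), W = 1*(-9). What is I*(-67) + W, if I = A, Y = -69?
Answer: 76883/897 ≈ 85.711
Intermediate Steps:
W = -9
A = -1268/897 (A = 48/(-69) + 28/(-39) = 48*(-1/69) + 28*(-1/39) = -16/23 - 28/39 = -1268/897 ≈ -1.4136)
I = -1268/897 ≈ -1.4136
I*(-67) + W = -1268/897*(-67) - 9 = 84956/897 - 9 = 76883/897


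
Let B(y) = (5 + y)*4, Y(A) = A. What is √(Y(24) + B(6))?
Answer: 2*√17 ≈ 8.2462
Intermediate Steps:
B(y) = 20 + 4*y
√(Y(24) + B(6)) = √(24 + (20 + 4*6)) = √(24 + (20 + 24)) = √(24 + 44) = √68 = 2*√17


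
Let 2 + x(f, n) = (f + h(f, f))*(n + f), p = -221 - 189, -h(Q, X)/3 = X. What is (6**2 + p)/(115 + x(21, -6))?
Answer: 34/47 ≈ 0.72340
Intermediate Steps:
h(Q, X) = -3*X
p = -410
x(f, n) = -2 - 2*f*(f + n) (x(f, n) = -2 + (f - 3*f)*(n + f) = -2 + (-2*f)*(f + n) = -2 - 2*f*(f + n))
(6**2 + p)/(115 + x(21, -6)) = (6**2 - 410)/(115 + (-2 - 2*21**2 - 2*21*(-6))) = (36 - 410)/(115 + (-2 - 2*441 + 252)) = -374/(115 + (-2 - 882 + 252)) = -374/(115 - 632) = -374/(-517) = -374*(-1/517) = 34/47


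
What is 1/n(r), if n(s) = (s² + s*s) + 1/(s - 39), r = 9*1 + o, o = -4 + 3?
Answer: 31/3967 ≈ 0.0078145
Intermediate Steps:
o = -1
r = 8 (r = 9*1 - 1 = 9 - 1 = 8)
n(s) = 1/(-39 + s) + 2*s² (n(s) = (s² + s²) + 1/(-39 + s) = 2*s² + 1/(-39 + s) = 1/(-39 + s) + 2*s²)
1/n(r) = 1/((1 - 78*8² + 2*8³)/(-39 + 8)) = 1/((1 - 78*64 + 2*512)/(-31)) = 1/(-(1 - 4992 + 1024)/31) = 1/(-1/31*(-3967)) = 1/(3967/31) = 31/3967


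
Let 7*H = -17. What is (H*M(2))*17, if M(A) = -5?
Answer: 1445/7 ≈ 206.43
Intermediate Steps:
H = -17/7 (H = (⅐)*(-17) = -17/7 ≈ -2.4286)
(H*M(2))*17 = -17/7*(-5)*17 = (85/7)*17 = 1445/7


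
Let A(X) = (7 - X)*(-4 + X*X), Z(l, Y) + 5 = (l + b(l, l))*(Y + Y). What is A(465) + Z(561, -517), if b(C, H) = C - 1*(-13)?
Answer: -100202813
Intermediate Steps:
b(C, H) = 13 + C (b(C, H) = C + 13 = 13 + C)
Z(l, Y) = -5 + 2*Y*(13 + 2*l) (Z(l, Y) = -5 + (l + (13 + l))*(Y + Y) = -5 + (13 + 2*l)*(2*Y) = -5 + 2*Y*(13 + 2*l))
A(X) = (-4 + X**2)*(7 - X) (A(X) = (7 - X)*(-4 + X**2) = (-4 + X**2)*(7 - X))
A(465) + Z(561, -517) = (-28 - 1*465**3 + 4*465 + 7*465**2) + (-5 + 26*(-517) + 4*(-517)*561) = (-28 - 1*100544625 + 1860 + 7*216225) + (-5 - 13442 - 1160148) = (-28 - 100544625 + 1860 + 1513575) - 1173595 = -99029218 - 1173595 = -100202813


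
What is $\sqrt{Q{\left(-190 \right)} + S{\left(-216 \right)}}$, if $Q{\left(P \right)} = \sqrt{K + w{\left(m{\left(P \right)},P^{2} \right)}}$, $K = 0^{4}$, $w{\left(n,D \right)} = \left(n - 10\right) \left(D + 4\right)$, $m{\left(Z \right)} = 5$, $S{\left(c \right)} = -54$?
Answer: $\sqrt{-54 + 2 i \sqrt{45130}} \approx 13.68 + 15.529 i$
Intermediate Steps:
$w{\left(n,D \right)} = \left(-10 + n\right) \left(4 + D\right)$
$K = 0$
$Q{\left(P \right)} = \sqrt{-20 - 5 P^{2}}$ ($Q{\left(P \right)} = \sqrt{0 + \left(-40 - 10 P^{2} + 4 \cdot 5 + P^{2} \cdot 5\right)} = \sqrt{0 + \left(-40 - 10 P^{2} + 20 + 5 P^{2}\right)} = \sqrt{0 - \left(20 + 5 P^{2}\right)} = \sqrt{-20 - 5 P^{2}}$)
$\sqrt{Q{\left(-190 \right)} + S{\left(-216 \right)}} = \sqrt{\sqrt{-20 - 5 \left(-190\right)^{2}} - 54} = \sqrt{\sqrt{-20 - 180500} - 54} = \sqrt{\sqrt{-180520} - 54} = \sqrt{2 i \sqrt{45130} - 54} = \sqrt{-54 + 2 i \sqrt{45130}}$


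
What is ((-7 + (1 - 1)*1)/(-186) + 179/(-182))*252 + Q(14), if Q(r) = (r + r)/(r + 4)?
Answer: -858898/3627 ≈ -236.81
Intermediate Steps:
Q(r) = 2*r/(4 + r) (Q(r) = (2*r)/(4 + r) = 2*r/(4 + r))
((-7 + (1 - 1)*1)/(-186) + 179/(-182))*252 + Q(14) = ((-7 + (1 - 1)*1)/(-186) + 179/(-182))*252 + 2*14/(4 + 14) = ((-7 + 0*1)*(-1/186) + 179*(-1/182))*252 + 2*14/18 = ((-7 + 0)*(-1/186) - 179/182)*252 + 2*14*(1/18) = (-7*(-1/186) - 179/182)*252 + 14/9 = (7/186 - 179/182)*252 + 14/9 = -8005/8463*252 + 14/9 = -96060/403 + 14/9 = -858898/3627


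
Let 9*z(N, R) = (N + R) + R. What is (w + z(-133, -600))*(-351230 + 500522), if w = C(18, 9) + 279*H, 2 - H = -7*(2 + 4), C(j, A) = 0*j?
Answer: 1810596788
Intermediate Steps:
C(j, A) = 0
z(N, R) = N/9 + 2*R/9 (z(N, R) = ((N + R) + R)/9 = (N + 2*R)/9 = N/9 + 2*R/9)
H = 44 (H = 2 - (-7)*(2 + 4) = 2 - (-7)*6 = 2 - 1*(-42) = 2 + 42 = 44)
w = 12276 (w = 0 + 279*44 = 0 + 12276 = 12276)
(w + z(-133, -600))*(-351230 + 500522) = (12276 + ((⅑)*(-133) + (2/9)*(-600)))*(-351230 + 500522) = (12276 + (-133/9 - 400/3))*149292 = (12276 - 1333/9)*149292 = (109151/9)*149292 = 1810596788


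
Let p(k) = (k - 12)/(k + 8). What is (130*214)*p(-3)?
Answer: -83460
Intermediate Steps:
p(k) = (-12 + k)/(8 + k)
(130*214)*p(-3) = (130*214)*((-12 - 3)/(8 - 3)) = 27820*(-15/5) = 27820*((1/5)*(-15)) = 27820*(-3) = -83460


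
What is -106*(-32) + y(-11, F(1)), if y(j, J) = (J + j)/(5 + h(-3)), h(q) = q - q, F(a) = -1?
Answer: 16948/5 ≈ 3389.6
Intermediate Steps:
h(q) = 0
y(j, J) = J/5 + j/5 (y(j, J) = (J + j)/(5 + 0) = (J + j)/5 = (J + j)*(1/5) = J/5 + j/5)
-106*(-32) + y(-11, F(1)) = -106*(-32) + ((1/5)*(-1) + (1/5)*(-11)) = 3392 + (-1/5 - 11/5) = 3392 - 12/5 = 16948/5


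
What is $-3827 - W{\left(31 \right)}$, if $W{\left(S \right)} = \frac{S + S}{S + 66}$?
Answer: $- \frac{371281}{97} \approx -3827.6$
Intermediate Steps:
$W{\left(S \right)} = \frac{2 S}{66 + S}$
$-3827 - W{\left(31 \right)} = -3827 - 2 \cdot 31 \frac{1}{66 + 31} = -3827 - 2 \cdot 31 \cdot \frac{1}{97} = -3827 - \frac{62}{97} = - \frac{371281}{97}$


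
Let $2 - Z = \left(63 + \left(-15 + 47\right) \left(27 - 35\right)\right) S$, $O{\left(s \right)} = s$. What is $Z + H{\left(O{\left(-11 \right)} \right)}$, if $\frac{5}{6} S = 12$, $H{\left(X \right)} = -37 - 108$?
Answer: $\frac{13181}{5} \approx 2636.2$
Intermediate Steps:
$H{\left(X \right)} = -145$ ($H{\left(X \right)} = -37 - 108 = -145$)
$S = \frac{72}{5}$ ($S = \frac{6}{5} \cdot 12 = \frac{72}{5} \approx 14.4$)
$Z = \frac{13906}{5}$ ($Z = 2 - \left(63 + \left(-15 + 47\right) \left(27 - 35\right)\right) \frac{72}{5} = 2 - \left(63 + 32 \left(-8\right)\right) \frac{72}{5} = 2 - \left(63 - 256\right) \frac{72}{5} = 2 - \left(-193\right) \frac{72}{5} = 2 - - \frac{13896}{5} = 2 + \frac{13896}{5} = \frac{13906}{5} \approx 2781.2$)
$Z + H{\left(O{\left(-11 \right)} \right)} = \frac{13906}{5} - 145 = \frac{13181}{5}$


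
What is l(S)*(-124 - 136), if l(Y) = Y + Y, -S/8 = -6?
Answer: -24960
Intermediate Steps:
S = 48 (S = -8*(-6) = 48)
l(Y) = 2*Y
l(S)*(-124 - 136) = (2*48)*(-124 - 136) = 96*(-260) = -24960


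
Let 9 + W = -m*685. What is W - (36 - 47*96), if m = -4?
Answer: 7207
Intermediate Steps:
W = 2731 (W = -9 - 1*(-4)*685 = -9 + 4*685 = -9 + 2740 = 2731)
W - (36 - 47*96) = 2731 - (36 - 47*96) = 2731 - (36 - 4512) = 2731 - 1*(-4476) = 2731 + 4476 = 7207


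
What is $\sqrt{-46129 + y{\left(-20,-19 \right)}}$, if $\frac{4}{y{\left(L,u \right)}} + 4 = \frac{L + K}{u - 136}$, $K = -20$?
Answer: $\frac{2 i \sqrt{9698847}}{29} \approx 214.78 i$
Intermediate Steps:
$y{\left(L,u \right)} = \frac{4}{-4 + \frac{-20 + L}{-136 + u}}$ ($y{\left(L,u \right)} = \frac{4}{-4 + \frac{L - 20}{u - 136}} = \frac{4}{-4 + \frac{-20 + L}{-136 + u}}$)
$\sqrt{-46129 + y{\left(-20,-19 \right)}} = \sqrt{-46129 + \frac{4 \left(-136 - 19\right)}{524 - 20 - -76}} = \sqrt{-46129 + 4 \frac{1}{524 - 20 + 76} \left(-155\right)} = \sqrt{-46129 + 4 \cdot \frac{1}{580} \left(-155\right)} = \sqrt{-46129 - \frac{31}{29}} = \sqrt{- \frac{1337772}{29}} = \frac{2 i \sqrt{9698847}}{29}$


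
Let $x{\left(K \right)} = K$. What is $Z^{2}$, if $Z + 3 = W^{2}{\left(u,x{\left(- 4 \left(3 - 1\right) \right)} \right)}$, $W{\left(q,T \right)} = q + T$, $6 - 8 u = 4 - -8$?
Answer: $\frac{1385329}{256} \approx 5411.4$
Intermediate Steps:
$u = - \frac{3}{4}$ ($u = \frac{3}{4} - \frac{4 - -8}{8} = \frac{3}{4} - \frac{4 + 8}{8} = \frac{3}{4} - \frac{3}{2} = - \frac{3}{4} \approx -0.75$)
$W{\left(q,T \right)} = T + q$
$Z = \frac{1177}{16}$ ($Z = -3 + \left(- 4 \left(3 - 1\right) - \frac{3}{4}\right)^{2} = -3 + \left(\left(-4\right) 2 - \frac{3}{4}\right)^{2} = -3 + \left(-8 - \frac{3}{4}\right)^{2} = -3 + \left(- \frac{35}{4}\right)^{2} = -3 + \frac{1225}{16} = \frac{1177}{16} \approx 73.563$)
$Z^{2} = \left(\frac{1177}{16}\right)^{2} = \frac{1385329}{256}$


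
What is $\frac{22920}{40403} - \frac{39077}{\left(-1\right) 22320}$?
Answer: $\frac{2090402431}{901794960} \approx 2.318$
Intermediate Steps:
$\frac{22920}{40403} - \frac{39077}{\left(-1\right) 22320} = 22920 \cdot \frac{1}{40403} - \frac{39077}{-22320} = \frac{22920}{40403} - - \frac{39077}{22320} = \frac{22920}{40403} + \frac{39077}{22320} = \frac{2090402431}{901794960}$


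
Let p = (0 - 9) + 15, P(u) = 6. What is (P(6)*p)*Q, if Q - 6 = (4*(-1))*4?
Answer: -360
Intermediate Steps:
p = 6 (p = -9 + 15 = 6)
Q = -10 (Q = 6 + (4*(-1))*4 = 6 - 4*4 = 6 - 16 = -10)
(P(6)*p)*Q = (6*6)*(-10) = 36*(-10) = -360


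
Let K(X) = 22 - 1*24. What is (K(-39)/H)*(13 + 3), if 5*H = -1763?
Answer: 160/1763 ≈ 0.090754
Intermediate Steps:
H = -1763/5 (H = (⅕)*(-1763) = -1763/5 ≈ -352.60)
K(X) = -2 (K(X) = 22 - 24 = -2)
(K(-39)/H)*(13 + 3) = (-2/(-1763/5))*(13 + 3) = -2*(-5/1763)*16 = (10/1763)*16 = 160/1763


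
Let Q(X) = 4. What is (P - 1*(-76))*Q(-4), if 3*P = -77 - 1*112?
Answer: 52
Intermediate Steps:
P = -63 (P = (-77 - 1*112)/3 = (-77 - 112)/3 = (⅓)*(-189) = -63)
(P - 1*(-76))*Q(-4) = (-63 - 1*(-76))*4 = (-63 + 76)*4 = 13*4 = 52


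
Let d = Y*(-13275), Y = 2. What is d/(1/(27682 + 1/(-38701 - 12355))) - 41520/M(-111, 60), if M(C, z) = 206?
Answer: -1932484968020355/2629384 ≈ -7.3496e+8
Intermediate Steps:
d = -26550 (d = 2*(-13275) = -26550)
d/(1/(27682 + 1/(-38701 - 12355))) - 41520/M(-111, 60) = -(734957100 + 26550/(-38701 - 12355)) - 41520/206 = -26550/(1/(27682 + 1/(-51056))) - 41520*1/206 = -26550/(1/(27682 - 1/51056)) - 20760/103 = -26550/(1/(1413332191/51056)) - 20760/103 = -26550/51056/1413332191 - 20760/103 = -26550*1413332191/51056 - 20760/103 = -18761984835525/25528 - 20760/103 = -1932484968020355/2629384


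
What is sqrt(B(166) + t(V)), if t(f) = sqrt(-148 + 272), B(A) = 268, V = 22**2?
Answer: sqrt(268 + 2*sqrt(31)) ≈ 16.707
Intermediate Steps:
V = 484
t(f) = 2*sqrt(31) (t(f) = sqrt(124) = 2*sqrt(31))
sqrt(B(166) + t(V)) = sqrt(268 + 2*sqrt(31))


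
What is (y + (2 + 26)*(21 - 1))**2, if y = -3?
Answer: 310249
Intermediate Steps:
(y + (2 + 26)*(21 - 1))**2 = (-3 + (2 + 26)*(21 - 1))**2 = (-3 + 28*20)**2 = (-3 + 560)**2 = 557**2 = 310249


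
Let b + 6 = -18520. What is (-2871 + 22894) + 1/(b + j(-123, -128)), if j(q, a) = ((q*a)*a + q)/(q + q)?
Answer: 413815339/20667 ≈ 20023.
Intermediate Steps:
j(q, a) = (q + q*a²)/(2*q) (j(q, a) = ((a*q)*a + q)/((2*q)) = (q*a² + q)*(1/(2*q)) = (q + q*a²)*(1/(2*q)) = (q + q*a²)/(2*q))
b = -18526 (b = -6 - 18520 = -18526)
(-2871 + 22894) + 1/(b + j(-123, -128)) = (-2871 + 22894) + 1/(-18526 + (½ + (½)*(-128)²)) = 20023 + 1/(-18526 + (½ + (½)*16384)) = 20023 + 1/(-18526 + (½ + 8192)) = 20023 + 1/(-18526 + 16385/2) = 20023 + 1/(-20667/2) = 20023 - 2/20667 = 413815339/20667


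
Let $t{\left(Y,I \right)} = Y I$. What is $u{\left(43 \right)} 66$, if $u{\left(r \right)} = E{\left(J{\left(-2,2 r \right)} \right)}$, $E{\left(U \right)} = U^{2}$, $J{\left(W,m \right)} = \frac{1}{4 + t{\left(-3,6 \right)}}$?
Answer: $\frac{33}{98} \approx 0.33673$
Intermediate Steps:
$t{\left(Y,I \right)} = I Y$
$J{\left(W,m \right)} = - \frac{1}{14}$ ($J{\left(W,m \right)} = \frac{1}{4 + 6 \left(-3\right)} = \frac{1}{4 - 18} = \frac{1}{-14} = - \frac{1}{14}$)
$u{\left(r \right)} = \frac{1}{196}$ ($u{\left(r \right)} = \left(- \frac{1}{14}\right)^{2} = \frac{1}{196}$)
$u{\left(43 \right)} 66 = \frac{1}{196} \cdot 66 = \frac{33}{98}$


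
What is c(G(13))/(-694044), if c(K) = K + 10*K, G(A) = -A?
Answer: 11/53388 ≈ 0.00020604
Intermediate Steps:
c(K) = 11*K
c(G(13))/(-694044) = (11*(-1*13))/(-694044) = (11*(-13))*(-1/694044) = -143*(-1/694044) = 11/53388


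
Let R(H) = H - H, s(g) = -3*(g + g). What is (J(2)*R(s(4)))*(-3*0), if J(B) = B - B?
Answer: 0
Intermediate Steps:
s(g) = -6*g
J(B) = 0
R(H) = 0
(J(2)*R(s(4)))*(-3*0) = (0*0)*(-3*0) = 0*0 = 0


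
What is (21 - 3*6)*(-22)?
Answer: -66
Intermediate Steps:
(21 - 3*6)*(-22) = (21 - 18)*(-22) = 3*(-22) = -66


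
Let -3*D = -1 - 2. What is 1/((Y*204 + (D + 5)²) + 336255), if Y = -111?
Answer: 1/313647 ≈ 3.1883e-6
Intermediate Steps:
D = 1 (D = -(-1 - 2)/3 = -⅓*(-3) = 1)
1/((Y*204 + (D + 5)²) + 336255) = 1/((-111*204 + (1 + 5)²) + 336255) = 1/((-22644 + 6²) + 336255) = 1/((-22644 + 36) + 336255) = 1/(-22608 + 336255) = 1/313647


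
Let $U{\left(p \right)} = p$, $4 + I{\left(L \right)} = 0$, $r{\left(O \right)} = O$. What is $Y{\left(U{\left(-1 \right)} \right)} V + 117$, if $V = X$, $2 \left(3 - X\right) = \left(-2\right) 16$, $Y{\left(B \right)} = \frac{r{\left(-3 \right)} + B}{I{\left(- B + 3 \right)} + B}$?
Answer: $\frac{661}{5} \approx 132.2$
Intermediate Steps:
$I{\left(L \right)} = -4$ ($I{\left(L \right)} = -4 + 0 = -4$)
$Y{\left(B \right)} = \frac{-3 + B}{-4 + B}$
$X = 19$ ($X = 3 - \frac{\left(-2\right) 16}{2} = 3 - -16 = 3 + 16 = 19$)
$V = 19$
$Y{\left(U{\left(-1 \right)} \right)} V + 117 = \frac{-3 - 1}{-4 - 1} \cdot 19 + 117 = \frac{1}{-5} \left(-4\right) 19 + 117 = \left(- \frac{1}{5}\right) \left(-4\right) 19 + 117 = \frac{4}{5} \cdot 19 + 117 = \frac{76}{5} + 117 = \frac{661}{5}$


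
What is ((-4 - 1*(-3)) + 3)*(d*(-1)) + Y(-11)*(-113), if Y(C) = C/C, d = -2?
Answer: -109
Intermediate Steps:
Y(C) = 1
((-4 - 1*(-3)) + 3)*(d*(-1)) + Y(-11)*(-113) = ((-4 - 1*(-3)) + 3)*(-2*(-1)) + 1*(-113) = ((-4 + 3) + 3)*2 - 113 = (-1 + 3)*2 - 113 = 2*2 - 113 = 4 - 113 = -109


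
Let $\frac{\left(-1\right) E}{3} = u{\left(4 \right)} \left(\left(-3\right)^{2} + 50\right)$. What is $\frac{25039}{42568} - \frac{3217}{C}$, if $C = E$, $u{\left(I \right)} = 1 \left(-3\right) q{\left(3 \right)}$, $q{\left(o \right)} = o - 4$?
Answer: $\frac{150236965}{22603608} \approx 6.6466$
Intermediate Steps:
$q{\left(o \right)} = -4 + o$ ($q{\left(o \right)} = o - 4 = -4 + o$)
$u{\left(I \right)} = 3$ ($u{\left(I \right)} = 1 \left(-3\right) \left(-4 + 3\right) = \left(-3\right) \left(-1\right) = 3$)
$E = -531$ ($E = - 3 \cdot 3 \left(\left(-3\right)^{2} + 50\right) = - 3 \cdot 3 \left(9 + 50\right) = - 3 \cdot 3 \cdot 59 = \left(-3\right) 177 = -531$)
$C = -531$
$\frac{25039}{42568} - \frac{3217}{C} = \frac{25039}{42568} - \frac{3217}{-531} = 25039 \cdot \frac{1}{42568} - - \frac{3217}{531} = \frac{25039}{42568} + \frac{3217}{531} = \frac{150236965}{22603608}$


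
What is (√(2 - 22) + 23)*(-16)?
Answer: -368 - 32*I*√5 ≈ -368.0 - 71.554*I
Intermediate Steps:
(√(2 - 22) + 23)*(-16) = (√(-20) + 23)*(-16) = (2*I*√5 + 23)*(-16) = (23 + 2*I*√5)*(-16) = -368 - 32*I*√5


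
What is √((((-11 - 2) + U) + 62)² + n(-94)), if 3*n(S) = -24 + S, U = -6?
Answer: √16287/3 ≈ 42.540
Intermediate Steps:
n(S) = -8 + S/3 (n(S) = (-24 + S)/3 = -8 + S/3)
√((((-11 - 2) + U) + 62)² + n(-94)) = √((((-11 - 2) - 6) + 62)² + (-8 + (⅓)*(-94))) = √(((-13 - 6) + 62)² + (-8 - 94/3)) = √((-19 + 62)² - 118/3) = √(43² - 118/3) = √(1849 - 118/3) = √(5429/3) = √16287/3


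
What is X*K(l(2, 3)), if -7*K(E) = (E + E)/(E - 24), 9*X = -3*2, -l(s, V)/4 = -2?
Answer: -2/21 ≈ -0.095238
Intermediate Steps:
l(s, V) = 8 (l(s, V) = -4*(-2) = 8)
X = -⅔ (X = (-3*2)/9 = (⅑)*(-6) = -⅔ ≈ -0.66667)
K(E) = -2*E/(7*(-24 + E)) (K(E) = -(E + E)/(7*(E - 24)) = -2*E/(7*(-24 + E)))
X*K(l(2, 3)) = -(-4)*8/(3*(-168 + 7*8)) = -(-4)*8/(3*(-168 + 56)) = -(-4)*8/(3*(-112)) = -(-4)*8*(-1)/(3*112) = -⅔*⅐ = -2/21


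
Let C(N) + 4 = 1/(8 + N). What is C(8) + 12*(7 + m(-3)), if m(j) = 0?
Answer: 1281/16 ≈ 80.063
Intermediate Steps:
C(N) = -4 + 1/(8 + N)
C(8) + 12*(7 + m(-3)) = (-31 - 4*8)/(8 + 8) + 12*(7 + 0) = (-31 - 32)/16 + 12*7 = (1/16)*(-63) + 84 = -63/16 + 84 = 1281/16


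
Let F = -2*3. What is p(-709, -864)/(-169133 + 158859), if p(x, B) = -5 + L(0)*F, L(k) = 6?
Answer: 41/10274 ≈ 0.0039907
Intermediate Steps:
F = -6
p(x, B) = -41 (p(x, B) = -5 + 6*(-6) = -5 - 36 = -41)
p(-709, -864)/(-169133 + 158859) = -41/(-169133 + 158859) = -41/(-10274) = -41*(-1/10274) = 41/10274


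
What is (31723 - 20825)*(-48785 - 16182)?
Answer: -708010366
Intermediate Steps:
(31723 - 20825)*(-48785 - 16182) = 10898*(-64967) = -708010366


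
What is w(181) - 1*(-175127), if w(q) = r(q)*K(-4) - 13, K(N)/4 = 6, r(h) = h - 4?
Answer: 179362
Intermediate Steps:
r(h) = -4 + h
K(N) = 24 (K(N) = 4*6 = 24)
w(q) = -109 + 24*q (w(q) = (-4 + q)*24 - 13 = (-96 + 24*q) - 13 = -109 + 24*q)
w(181) - 1*(-175127) = (-109 + 24*181) - 1*(-175127) = (-109 + 4344) + 175127 = 4235 + 175127 = 179362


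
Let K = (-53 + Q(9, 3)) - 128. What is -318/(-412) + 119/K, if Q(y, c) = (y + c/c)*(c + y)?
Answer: -14815/12566 ≈ -1.1790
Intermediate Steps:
Q(y, c) = (1 + y)*(c + y) (Q(y, c) = (y + 1)*(c + y) = (1 + y)*(c + y))
K = -61 (K = (-53 + (3 + 9 + 9**2 + 3*9)) - 128 = (-53 + (3 + 9 + 81 + 27)) - 128 = (-53 + 120) - 128 = 67 - 128 = -61)
-318/(-412) + 119/K = -318/(-412) + 119/(-61) = -318*(-1/412) + 119*(-1/61) = 159/206 - 119/61 = -14815/12566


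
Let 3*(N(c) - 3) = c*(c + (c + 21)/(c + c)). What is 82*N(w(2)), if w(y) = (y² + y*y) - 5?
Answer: 820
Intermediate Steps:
w(y) = -5 + 2*y² (w(y) = (y² + y²) - 5 = 2*y² - 5 = -5 + 2*y²)
N(c) = 3 + c*(c + (21 + c)/(2*c))/3 (N(c) = 3 + (c*(c + (c + 21)/(c + c)))/3 = 3 + (c*(c + (21 + c)/((2*c))))/3 = 3 + (c*(c + (21 + c)*(1/(2*c))))/3 = 3 + (c*(c + (21 + c)/(2*c)))/3 = 3 + c*(c + (21 + c)/(2*c))/3)
82*N(w(2)) = 82*(13/2 + (-5 + 2*2²)²/3 + (-5 + 2*2²)/6) = 82*(13/2 + (-5 + 2*4)²/3 + (-5 + 2*4)/6) = 82*(13/2 + (-5 + 8)²/3 + (-5 + 8)/6) = 82*(13/2 + (⅓)*3² + (⅙)*3) = 82*(13/2 + (⅓)*9 + ½) = 82*(13/2 + 3 + ½) = 82*10 = 820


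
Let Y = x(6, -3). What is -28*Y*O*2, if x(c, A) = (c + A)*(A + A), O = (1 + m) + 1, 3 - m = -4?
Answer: 9072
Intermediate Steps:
m = 7 (m = 3 - 1*(-4) = 3 + 4 = 7)
O = 9 (O = (1 + 7) + 1 = 8 + 1 = 9)
x(c, A) = 2*A*(A + c) (x(c, A) = (A + c)*(2*A) = 2*A*(A + c))
Y = -18 (Y = 2*(-3)*(-3 + 6) = 2*(-3)*3 = -18)
-28*Y*O*2 = -28*(-18*9)*2 = -(-4536)*2 = -28*(-324) = 9072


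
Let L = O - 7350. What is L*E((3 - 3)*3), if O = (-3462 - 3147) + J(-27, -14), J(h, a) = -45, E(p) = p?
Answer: 0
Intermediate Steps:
O = -6654 (O = (-3462 - 3147) - 45 = -6609 - 45 = -6654)
L = -14004 (L = -6654 - 7350 = -14004)
L*E((3 - 3)*3) = -14004*(3 - 3)*3 = -0*3 = -14004*0 = 0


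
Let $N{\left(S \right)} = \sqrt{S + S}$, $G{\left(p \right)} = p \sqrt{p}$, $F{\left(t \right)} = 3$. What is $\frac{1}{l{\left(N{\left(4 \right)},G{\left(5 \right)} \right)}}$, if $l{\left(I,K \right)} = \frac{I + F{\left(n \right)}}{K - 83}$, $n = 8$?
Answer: $-249 - 10 \sqrt{10} + 15 \sqrt{5} + 166 \sqrt{2} \approx -12.322$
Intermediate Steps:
$G{\left(p \right)} = p^{\frac{3}{2}}$
$N{\left(S \right)} = \sqrt{2} \sqrt{S}$ ($N{\left(S \right)} = \sqrt{2 S} = \sqrt{2} \sqrt{S}$)
$l{\left(I,K \right)} = \frac{3 + I}{-83 + K}$ ($l{\left(I,K \right)} = \frac{I + 3}{K - 83} = \frac{3 + I}{-83 + K}$)
$\frac{1}{l{\left(N{\left(4 \right)},G{\left(5 \right)} \right)}} = \frac{1}{\frac{1}{-83 + 5^{\frac{3}{2}}} \left(3 + \sqrt{2} \sqrt{4}\right)} = \frac{1}{\frac{1}{-83 + 5 \sqrt{5}} \left(3 + \sqrt{2} \cdot 2\right)} = \frac{1}{\frac{1}{-83 + 5 \sqrt{5}} \left(3 + 2 \sqrt{2}\right)} = \frac{-83 + 5 \sqrt{5}}{3 + 2 \sqrt{2}}$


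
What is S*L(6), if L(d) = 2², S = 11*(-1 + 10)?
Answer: 396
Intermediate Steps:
S = 99 (S = 11*9 = 99)
L(d) = 4
S*L(6) = 99*4 = 396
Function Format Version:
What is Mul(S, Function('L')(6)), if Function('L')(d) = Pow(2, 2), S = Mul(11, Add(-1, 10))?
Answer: 396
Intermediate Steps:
S = 99 (S = Mul(11, 9) = 99)
Function('L')(d) = 4
Mul(S, Function('L')(6)) = Mul(99, 4) = 396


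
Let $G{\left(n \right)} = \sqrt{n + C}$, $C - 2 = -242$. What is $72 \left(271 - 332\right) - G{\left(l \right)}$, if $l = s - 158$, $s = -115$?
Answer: $-4392 - 3 i \sqrt{57} \approx -4392.0 - 22.65 i$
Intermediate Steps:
$C = -240$ ($C = 2 - 242 = -240$)
$l = -273$ ($l = -115 - 158 = -273$)
$G{\left(n \right)} = \sqrt{-240 + n}$ ($G{\left(n \right)} = \sqrt{n - 240} = \sqrt{-240 + n}$)
$72 \left(271 - 332\right) - G{\left(l \right)} = 72 \left(271 - 332\right) - \sqrt{-240 - 273} = 72 \left(-61\right) - \sqrt{-513} = -4392 - 3 i \sqrt{57}$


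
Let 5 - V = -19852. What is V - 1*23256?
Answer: -3399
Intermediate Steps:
V = 19857 (V = 5 - 1*(-19852) = 5 + 19852 = 19857)
V - 1*23256 = 19857 - 1*23256 = 19857 - 23256 = -3399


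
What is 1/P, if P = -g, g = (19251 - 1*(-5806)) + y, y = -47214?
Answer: 1/22157 ≈ 4.5132e-5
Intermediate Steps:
g = -22157 (g = (19251 - 1*(-5806)) - 47214 = (19251 + 5806) - 47214 = 25057 - 47214 = -22157)
P = 22157 (P = -1*(-22157) = 22157)
1/P = 1/22157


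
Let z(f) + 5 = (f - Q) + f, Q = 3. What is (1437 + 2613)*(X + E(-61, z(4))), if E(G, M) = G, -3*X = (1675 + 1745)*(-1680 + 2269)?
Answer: -2719660050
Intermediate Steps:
z(f) = -8 + 2*f (z(f) = -5 + ((f - 1*3) + f) = -5 + ((f - 3) + f) = -5 + ((-3 + f) + f) = -5 + (-3 + 2*f) = -8 + 2*f)
X = -671460 (X = -(1675 + 1745)*(-1680 + 2269)/3 = -1140*589 = -1/3*2014380 = -671460)
(1437 + 2613)*(X + E(-61, z(4))) = (1437 + 2613)*(-671460 - 61) = 4050*(-671521) = -2719660050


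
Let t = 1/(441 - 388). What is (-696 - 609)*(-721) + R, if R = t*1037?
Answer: 49869002/53 ≈ 9.4093e+5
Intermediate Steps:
t = 1/53 ≈ 0.018868
R = 1037/53 (R = (1/53)*1037 = 1037/53 ≈ 19.566)
(-696 - 609)*(-721) + R = (-696 - 609)*(-721) + 1037/53 = -1305*(-721) + 1037/53 = 940905 + 1037/53 = 49869002/53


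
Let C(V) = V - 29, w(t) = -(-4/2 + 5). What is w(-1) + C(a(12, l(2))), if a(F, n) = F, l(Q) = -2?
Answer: -20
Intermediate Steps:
w(t) = -3 (w(t) = -(-4*½ + 5) = -(-2 + 5) = -1*3 = -3)
C(V) = -29 + V
w(-1) + C(a(12, l(2))) = -3 + (-29 + 12) = -3 - 17 = -20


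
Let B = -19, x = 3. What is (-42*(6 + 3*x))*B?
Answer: 11970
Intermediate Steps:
(-42*(6 + 3*x))*B = -42*(6 + 3*3)*(-19) = -42*(6 + 9)*(-19) = -42*15*(-19) = -630*(-19) = 11970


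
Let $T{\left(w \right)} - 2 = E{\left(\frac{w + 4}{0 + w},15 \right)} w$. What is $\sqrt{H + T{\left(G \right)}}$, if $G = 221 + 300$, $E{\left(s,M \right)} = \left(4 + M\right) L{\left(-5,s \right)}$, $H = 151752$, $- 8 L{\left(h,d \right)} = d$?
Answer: $\frac{\sqrt{2408114}}{4} \approx 387.95$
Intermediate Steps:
$L{\left(h,d \right)} = - \frac{d}{8}$
$E{\left(s,M \right)} = - \frac{s \left(4 + M\right)}{8}$ ($E{\left(s,M \right)} = \left(4 + M\right) \left(- \frac{s}{8}\right) = - \frac{s \left(4 + M\right)}{8}$)
$G = 521$
$T{\left(w \right)} = - \frac{15}{2} - \frac{19 w}{8}$ ($T{\left(w \right)} = 2 + - \frac{\frac{w + 4}{0 + w} \left(4 + 15\right)}{8} w = 2 + \left(- \frac{1}{8}\right) \frac{4 + w}{w} 19 w = 2 + - \frac{19 \left(4 + w\right)}{8 w} w = 2 - \left(\frac{19}{2} + \frac{19 w}{8}\right) = - \frac{15}{2} - \frac{19 w}{8}$)
$\sqrt{H + T{\left(G \right)}} = \sqrt{151752 - \frac{9959}{8}} = \sqrt{\frac{1204057}{8}} = \frac{\sqrt{2408114}}{4}$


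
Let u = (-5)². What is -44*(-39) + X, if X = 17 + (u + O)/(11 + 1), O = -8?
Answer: 20813/12 ≈ 1734.4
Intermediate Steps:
u = 25
X = 221/12 (X = 17 + (25 - 8)/(11 + 1) = 17 + 17/12 = 221/12 ≈ 18.417)
-44*(-39) + X = -44*(-39) + 221/12 = 1716 + 221/12 = 20813/12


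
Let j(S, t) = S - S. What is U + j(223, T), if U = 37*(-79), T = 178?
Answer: -2923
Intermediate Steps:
j(S, t) = 0
U = -2923
U + j(223, T) = -2923 + 0 = -2923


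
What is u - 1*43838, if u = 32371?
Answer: -11467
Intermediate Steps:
u - 1*43838 = 32371 - 1*43838 = 32371 - 43838 = -11467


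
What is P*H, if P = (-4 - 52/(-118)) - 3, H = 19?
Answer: -7353/59 ≈ -124.63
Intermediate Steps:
P = -387/59 (P = (-4 - 52*(-1/118)) - 3 = (-4 + 26/59) - 3 = -210/59 - 3 = -387/59 ≈ -6.5593)
P*H = -387/59*19 = -7353/59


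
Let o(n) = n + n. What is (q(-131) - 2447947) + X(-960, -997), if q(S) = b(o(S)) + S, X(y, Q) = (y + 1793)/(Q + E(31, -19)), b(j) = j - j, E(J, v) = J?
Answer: -337834883/138 ≈ -2.4481e+6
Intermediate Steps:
o(n) = 2*n
b(j) = 0
X(y, Q) = (1793 + y)/(31 + Q) (X(y, Q) = (y + 1793)/(Q + 31) = (1793 + y)/(31 + Q))
q(S) = S (q(S) = 0 + S = S)
(q(-131) - 2447947) + X(-960, -997) = (-131 - 2447947) + (1793 - 960)/(31 - 997) = -2448078 + 833/(-966) = -2448078 - 1/966*833 = -2448078 - 119/138 = -337834883/138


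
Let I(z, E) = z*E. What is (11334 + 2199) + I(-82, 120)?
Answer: 3693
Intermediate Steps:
I(z, E) = E*z
(11334 + 2199) + I(-82, 120) = (11334 + 2199) + 120*(-82) = 13533 - 9840 = 3693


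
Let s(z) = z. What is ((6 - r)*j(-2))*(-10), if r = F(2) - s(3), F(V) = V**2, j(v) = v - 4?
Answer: 300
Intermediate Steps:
j(v) = -4 + v
r = 1 (r = 2**2 - 1*3 = 4 - 3 = 1)
((6 - r)*j(-2))*(-10) = ((6 - 1*1)*(-4 - 2))*(-10) = ((6 - 1)*(-6))*(-10) = (5*(-6))*(-10) = -30*(-10) = 300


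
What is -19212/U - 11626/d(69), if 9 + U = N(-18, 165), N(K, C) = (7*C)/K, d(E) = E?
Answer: 2849954/30291 ≈ 94.086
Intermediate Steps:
N(K, C) = 7*C/K
U = -439/6 (U = -9 + 7*165/(-18) = -9 + 7*165*(-1/18) = -9 - 385/6 = -439/6 ≈ -73.167)
-19212/U - 11626/d(69) = -19212/(-439/6) - 11626/69 = -19212*(-6/439) - 11626*1/69 = 115272/439 - 11626/69 = 2849954/30291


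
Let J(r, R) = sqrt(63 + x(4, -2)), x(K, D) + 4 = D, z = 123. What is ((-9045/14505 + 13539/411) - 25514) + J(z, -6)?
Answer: -3375787746/132479 + sqrt(57) ≈ -25474.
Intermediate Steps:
x(K, D) = -4 + D
J(r, R) = sqrt(57) (J(r, R) = sqrt(63 + (-4 - 2)) = sqrt(63 - 6) = sqrt(57))
((-9045/14505 + 13539/411) - 25514) + J(z, -6) = ((-9045/14505 + 13539/411) - 25514) + sqrt(57) = ((-9045*1/14505 + 13539*(1/411)) - 25514) + sqrt(57) = ((-603/967 + 4513/137) - 25514) + sqrt(57) = (4281460/132479 - 25514) + sqrt(57) = -3375787746/132479 + sqrt(57)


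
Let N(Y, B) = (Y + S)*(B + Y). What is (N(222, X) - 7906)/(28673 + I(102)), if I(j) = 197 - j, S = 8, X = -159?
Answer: 823/3596 ≈ 0.22887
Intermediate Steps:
N(Y, B) = (8 + Y)*(B + Y) (N(Y, B) = (Y + 8)*(B + Y) = (8 + Y)*(B + Y))
(N(222, X) - 7906)/(28673 + I(102)) = ((222² + 8*(-159) + 8*222 - 159*222) - 7906)/(28673 + (197 - 1*102)) = ((49284 - 1272 + 1776 - 35298) - 7906)/(28673 + (197 - 102)) = (14490 - 7906)/(28673 + 95) = 6584/28768 = 6584*(1/28768) = 823/3596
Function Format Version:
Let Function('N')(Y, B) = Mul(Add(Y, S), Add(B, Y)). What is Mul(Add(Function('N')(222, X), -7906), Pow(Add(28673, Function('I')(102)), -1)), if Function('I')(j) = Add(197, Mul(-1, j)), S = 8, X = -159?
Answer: Rational(823, 3596) ≈ 0.22887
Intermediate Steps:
Function('N')(Y, B) = Mul(Add(8, Y), Add(B, Y)) (Function('N')(Y, B) = Mul(Add(Y, 8), Add(B, Y)) = Mul(Add(8, Y), Add(B, Y)))
Mul(Add(Function('N')(222, X), -7906), Pow(Add(28673, Function('I')(102)), -1)) = Mul(Add(Add(Pow(222, 2), Mul(8, -159), Mul(8, 222), Mul(-159, 222)), -7906), Pow(Add(28673, Add(197, Mul(-1, 102))), -1)) = Mul(Add(Add(49284, -1272, 1776, -35298), -7906), Pow(Add(28673, Add(197, -102)), -1)) = Mul(Add(14490, -7906), Pow(Add(28673, 95), -1)) = Mul(6584, Pow(28768, -1)) = Mul(6584, Rational(1, 28768)) = Rational(823, 3596)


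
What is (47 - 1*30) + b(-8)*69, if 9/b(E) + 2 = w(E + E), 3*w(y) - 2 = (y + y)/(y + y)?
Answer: -604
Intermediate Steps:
w(y) = 1 (w(y) = ⅔ + ((y + y)/(y + y))/3 = ⅔ + ((2*y)/((2*y)))/3 = ⅔ + ((2*y)*(1/(2*y)))/3 = ⅔ + (⅓)*1 = ⅔ + ⅓ = 1)
b(E) = -9 (b(E) = 9/(-2 + 1) = 9/(-1) = 9*(-1) = -9)
(47 - 1*30) + b(-8)*69 = (47 - 1*30) - 9*69 = (47 - 30) - 621 = 17 - 621 = -604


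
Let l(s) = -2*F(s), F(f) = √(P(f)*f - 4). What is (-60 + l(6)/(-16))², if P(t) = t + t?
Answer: (240 - √17)²/16 ≈ 3477.4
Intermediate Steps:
P(t) = 2*t
F(f) = √(-4 + 2*f²) (F(f) = √((2*f)*f - 4) = √(2*f² - 4) = √(-4 + 2*f²))
l(s) = -2*√(-4 + 2*s²)
(-60 + l(6)/(-16))² = (-60 - 2*√(-4 + 2*6²)/(-16))² = (-60 - 2*√(-4 + 2*36)*(-1/16))² = (-60 - 2*√(-4 + 72)*(-1/16))² = (-60 - 4*√17*(-1/16))² = (-60 + √17/4)²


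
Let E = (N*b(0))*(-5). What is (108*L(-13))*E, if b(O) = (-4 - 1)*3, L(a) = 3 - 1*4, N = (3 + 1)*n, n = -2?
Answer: 64800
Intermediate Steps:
N = -8 (N = (3 + 1)*(-2) = 4*(-2) = -8)
L(a) = -1 (L(a) = 3 - 4 = -1)
b(O) = -15 (b(O) = -5*3 = -15)
E = -600 (E = -8*(-15)*(-5) = 120*(-5) = -600)
(108*L(-13))*E = (108*(-1))*(-600) = -108*(-600) = 64800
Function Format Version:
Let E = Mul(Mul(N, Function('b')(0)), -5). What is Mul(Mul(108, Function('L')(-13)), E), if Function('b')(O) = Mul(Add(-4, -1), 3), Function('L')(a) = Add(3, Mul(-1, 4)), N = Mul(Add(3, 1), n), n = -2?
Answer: 64800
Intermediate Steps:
N = -8 (N = Mul(Add(3, 1), -2) = Mul(4, -2) = -8)
Function('L')(a) = -1 (Function('L')(a) = Add(3, -4) = -1)
Function('b')(O) = -15 (Function('b')(O) = Mul(-5, 3) = -15)
E = -600 (E = Mul(Mul(-8, -15), -5) = Mul(120, -5) = -600)
Mul(Mul(108, Function('L')(-13)), E) = Mul(Mul(108, -1), -600) = Mul(-108, -600) = 64800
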